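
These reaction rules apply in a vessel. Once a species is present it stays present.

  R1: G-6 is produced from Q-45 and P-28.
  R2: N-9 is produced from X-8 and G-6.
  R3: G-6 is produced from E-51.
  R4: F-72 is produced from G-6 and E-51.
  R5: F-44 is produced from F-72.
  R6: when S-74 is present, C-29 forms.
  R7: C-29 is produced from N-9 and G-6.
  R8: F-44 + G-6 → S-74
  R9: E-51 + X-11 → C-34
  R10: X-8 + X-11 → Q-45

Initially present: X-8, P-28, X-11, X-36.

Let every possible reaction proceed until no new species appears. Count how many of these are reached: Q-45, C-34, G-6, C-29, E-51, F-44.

3

X-8 and X-11 present → Q-45 forms (R10).
Q-45 and P-28 present → G-6 forms (R1).
X-8 and G-6 present → N-9 forms (R2).
N-9 and G-6 present → C-29 forms (R7).
Q-45: reached.
C-34 would need E-51 and X-11 (R9), but E-51 never forms.
G-6: reached.
C-29: reached.
No rule produces E-51, and it is not given.
F-44 would need F-72 (R5), but F-72 never forms.
Reached: Q-45, G-6, and C-29 — 3 of the 6.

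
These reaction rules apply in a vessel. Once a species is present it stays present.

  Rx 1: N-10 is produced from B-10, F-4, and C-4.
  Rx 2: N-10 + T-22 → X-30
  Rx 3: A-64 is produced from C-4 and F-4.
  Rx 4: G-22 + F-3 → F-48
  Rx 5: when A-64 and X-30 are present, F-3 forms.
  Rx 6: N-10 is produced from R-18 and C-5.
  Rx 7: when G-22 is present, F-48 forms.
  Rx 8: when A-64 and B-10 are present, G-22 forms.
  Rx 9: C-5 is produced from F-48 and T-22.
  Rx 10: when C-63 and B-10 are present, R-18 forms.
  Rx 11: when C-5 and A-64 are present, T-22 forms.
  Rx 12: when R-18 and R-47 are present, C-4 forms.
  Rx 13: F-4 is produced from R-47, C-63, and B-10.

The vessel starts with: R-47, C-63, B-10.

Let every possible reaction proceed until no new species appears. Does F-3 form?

No

F-3 would need A-64 and X-30 (Rx 5), but X-30 never forms.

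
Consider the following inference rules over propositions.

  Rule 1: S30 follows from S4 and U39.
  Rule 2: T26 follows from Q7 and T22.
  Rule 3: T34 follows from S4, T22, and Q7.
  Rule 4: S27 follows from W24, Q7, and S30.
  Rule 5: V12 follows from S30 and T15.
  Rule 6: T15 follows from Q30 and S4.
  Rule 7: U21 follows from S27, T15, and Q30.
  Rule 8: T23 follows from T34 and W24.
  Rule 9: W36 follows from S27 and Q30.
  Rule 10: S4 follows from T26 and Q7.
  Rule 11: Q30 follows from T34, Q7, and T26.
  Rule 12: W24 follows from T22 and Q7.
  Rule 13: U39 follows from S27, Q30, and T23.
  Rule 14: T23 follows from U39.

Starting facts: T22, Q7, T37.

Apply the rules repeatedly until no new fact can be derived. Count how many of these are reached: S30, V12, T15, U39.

1

From Q7 and T22, Rule 2 gives T26.
T26 and Q7 hold, so S4 follows (Rule 10).
S4, T22, and Q7 hold, so T34 follows (Rule 3).
T34, Q7, and T26 hold, so Q30 follows (Rule 11).
From Q30 and S4, Rule 6 gives T15.
S30 would need S4 and U39 (Rule 1), but U39 is never established.
V12 would need S30 and T15 (Rule 5), but S30 is never established.
T15: reached.
U39 would need S27, Q30, and T23 (Rule 13), but S27 is never established.
Reached: T15 — 1 of the 4.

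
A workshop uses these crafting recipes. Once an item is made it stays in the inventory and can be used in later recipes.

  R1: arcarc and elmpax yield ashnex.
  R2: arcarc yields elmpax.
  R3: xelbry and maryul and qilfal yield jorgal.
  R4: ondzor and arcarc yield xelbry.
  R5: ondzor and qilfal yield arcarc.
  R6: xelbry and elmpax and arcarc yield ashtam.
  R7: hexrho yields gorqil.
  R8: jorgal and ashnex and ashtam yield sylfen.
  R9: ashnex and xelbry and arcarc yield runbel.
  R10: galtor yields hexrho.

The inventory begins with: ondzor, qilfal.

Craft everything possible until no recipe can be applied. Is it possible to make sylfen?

No

sylfen would need jorgal, ashnex, and ashtam (R8), but jorgal is never obtained.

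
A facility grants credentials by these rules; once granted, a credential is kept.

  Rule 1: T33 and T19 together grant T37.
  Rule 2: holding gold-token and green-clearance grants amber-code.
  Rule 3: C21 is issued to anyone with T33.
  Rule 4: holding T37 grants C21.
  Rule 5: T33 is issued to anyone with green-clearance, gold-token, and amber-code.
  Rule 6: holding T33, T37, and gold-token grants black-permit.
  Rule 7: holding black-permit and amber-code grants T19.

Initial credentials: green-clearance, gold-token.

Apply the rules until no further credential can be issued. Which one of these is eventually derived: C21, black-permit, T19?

Holding gold-token and green-clearance grants amber-code (Rule 2).
Holding green-clearance, gold-token, and amber-code grants T33 (Rule 5).
Holding T33 grants C21 (Rule 3).
black-permit would need T33, T37, and gold-token (Rule 6), but T37 is never granted. T19 would need black-permit and amber-code (Rule 7), but black-permit is never granted.

C21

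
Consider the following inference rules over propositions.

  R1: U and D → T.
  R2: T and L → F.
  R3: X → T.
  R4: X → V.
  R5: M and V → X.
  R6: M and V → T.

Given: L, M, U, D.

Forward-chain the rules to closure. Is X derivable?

X would need M and V (R5), but V is never established.

No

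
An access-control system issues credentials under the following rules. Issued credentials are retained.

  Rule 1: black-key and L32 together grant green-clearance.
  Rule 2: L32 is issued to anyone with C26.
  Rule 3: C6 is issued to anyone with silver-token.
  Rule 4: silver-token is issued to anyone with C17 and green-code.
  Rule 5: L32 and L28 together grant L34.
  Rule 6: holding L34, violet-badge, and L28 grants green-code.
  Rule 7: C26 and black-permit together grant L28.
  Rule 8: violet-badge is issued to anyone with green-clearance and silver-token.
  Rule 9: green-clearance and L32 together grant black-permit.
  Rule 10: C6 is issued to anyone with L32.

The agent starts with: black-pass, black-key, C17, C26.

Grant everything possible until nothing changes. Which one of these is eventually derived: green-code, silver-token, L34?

L34

Holding C26 grants L32 (Rule 2).
Holding black-key and L32 grants green-clearance (Rule 1).
Holding green-clearance and L32 grants black-permit (Rule 9).
Holding C26 and black-permit grants L28 (Rule 7).
Holding L32 and L28 grants L34 (Rule 5).
green-code would need L34, violet-badge, and L28 (Rule 6), but violet-badge is never granted. silver-token would need C17 and green-code (Rule 4), but green-code is never granted.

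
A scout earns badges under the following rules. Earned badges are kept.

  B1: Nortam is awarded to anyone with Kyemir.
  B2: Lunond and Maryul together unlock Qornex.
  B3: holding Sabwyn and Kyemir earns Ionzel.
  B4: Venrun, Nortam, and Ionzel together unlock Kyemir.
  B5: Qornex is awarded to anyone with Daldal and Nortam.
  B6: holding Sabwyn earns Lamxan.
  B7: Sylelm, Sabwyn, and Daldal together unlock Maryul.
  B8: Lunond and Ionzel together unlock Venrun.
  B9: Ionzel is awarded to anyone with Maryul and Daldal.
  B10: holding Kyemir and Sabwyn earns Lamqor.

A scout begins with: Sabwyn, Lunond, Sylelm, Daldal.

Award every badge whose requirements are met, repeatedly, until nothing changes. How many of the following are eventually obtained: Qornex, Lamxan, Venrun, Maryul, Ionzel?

5

With Sabwyn, Lamxan is earned (B6).
With Sylelm, Sabwyn, and Daldal, Maryul is earned (B7).
With Maryul and Daldal, Ionzel is earned (B9).
With Lunond and Maryul, Qornex is earned (B2).
With Lunond and Ionzel, Venrun is earned (B8).
Qornex: reached.
Lamxan: reached.
Venrun: reached.
Maryul: reached.
Ionzel: reached.
All 5 are reached.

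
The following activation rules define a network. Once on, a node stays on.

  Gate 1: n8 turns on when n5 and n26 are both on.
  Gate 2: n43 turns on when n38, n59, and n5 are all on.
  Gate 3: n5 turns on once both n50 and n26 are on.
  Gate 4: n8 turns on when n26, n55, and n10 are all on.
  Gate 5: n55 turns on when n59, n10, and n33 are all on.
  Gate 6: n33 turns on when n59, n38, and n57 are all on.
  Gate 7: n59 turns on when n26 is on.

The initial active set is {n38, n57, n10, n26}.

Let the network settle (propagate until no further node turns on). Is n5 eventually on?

n5 would need n50 and n26 (Gate 3), but n50 never turns on.

No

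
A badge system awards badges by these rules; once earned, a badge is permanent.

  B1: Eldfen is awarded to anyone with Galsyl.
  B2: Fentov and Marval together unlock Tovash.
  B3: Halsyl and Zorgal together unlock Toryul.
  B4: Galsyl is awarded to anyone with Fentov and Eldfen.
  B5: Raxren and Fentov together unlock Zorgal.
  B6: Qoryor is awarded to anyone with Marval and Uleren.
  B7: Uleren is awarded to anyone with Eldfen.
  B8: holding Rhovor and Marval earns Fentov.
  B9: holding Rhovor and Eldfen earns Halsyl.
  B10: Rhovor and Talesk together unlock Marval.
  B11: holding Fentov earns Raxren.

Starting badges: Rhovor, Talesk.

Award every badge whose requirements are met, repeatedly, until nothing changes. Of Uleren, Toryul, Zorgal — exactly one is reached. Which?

With Rhovor and Talesk, Marval is earned (B10).
With Rhovor and Marval, Fentov is earned (B8).
With Fentov, Raxren is earned (B11).
With Raxren and Fentov, Zorgal is earned (B5).
Uleren would need Eldfen (B7), but Eldfen is never earned. Toryul would need Halsyl and Zorgal (B3), but Halsyl is never earned.

Zorgal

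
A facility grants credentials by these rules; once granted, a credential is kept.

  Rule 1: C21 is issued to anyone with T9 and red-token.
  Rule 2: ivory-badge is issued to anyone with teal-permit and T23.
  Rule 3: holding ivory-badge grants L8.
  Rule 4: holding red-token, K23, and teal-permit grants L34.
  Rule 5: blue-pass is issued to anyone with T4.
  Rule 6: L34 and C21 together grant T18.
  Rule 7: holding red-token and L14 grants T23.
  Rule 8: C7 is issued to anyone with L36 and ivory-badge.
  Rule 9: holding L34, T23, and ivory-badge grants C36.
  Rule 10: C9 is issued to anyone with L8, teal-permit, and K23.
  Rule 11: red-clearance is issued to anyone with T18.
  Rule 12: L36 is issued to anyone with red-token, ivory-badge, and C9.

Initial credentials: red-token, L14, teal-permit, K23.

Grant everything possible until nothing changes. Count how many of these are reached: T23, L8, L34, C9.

4

Holding red-token, K23, and teal-permit grants L34 (Rule 4).
Holding red-token and L14 grants T23 (Rule 7).
Holding teal-permit and T23 grants ivory-badge (Rule 2).
Holding ivory-badge grants L8 (Rule 3).
Holding L8, teal-permit, and K23 grants C9 (Rule 10).
T23: reached.
L8: reached.
L34: reached.
C9: reached.
All 4 are reached.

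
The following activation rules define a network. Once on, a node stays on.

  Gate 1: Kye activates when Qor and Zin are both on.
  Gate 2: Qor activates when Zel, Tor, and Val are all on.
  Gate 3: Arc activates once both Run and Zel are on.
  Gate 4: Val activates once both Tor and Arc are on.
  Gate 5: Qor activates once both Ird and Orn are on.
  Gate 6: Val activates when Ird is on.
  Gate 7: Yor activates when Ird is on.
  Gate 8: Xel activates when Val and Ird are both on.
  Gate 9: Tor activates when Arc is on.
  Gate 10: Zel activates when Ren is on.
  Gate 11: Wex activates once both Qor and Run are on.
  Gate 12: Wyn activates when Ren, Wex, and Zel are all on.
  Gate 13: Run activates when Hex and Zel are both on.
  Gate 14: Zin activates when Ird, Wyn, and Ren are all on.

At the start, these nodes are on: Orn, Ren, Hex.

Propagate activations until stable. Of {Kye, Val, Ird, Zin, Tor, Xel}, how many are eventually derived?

Ren is on, so Zel activates (Gate 10).
Hex and Zel are on, so Run activates (Gate 13).
Run and Zel are on, so Arc activates (Gate 3).
Arc is on, so Tor activates (Gate 9).
Tor and Arc are on, so Val activates (Gate 4).
Kye would need Qor and Zin (Gate 1), but Zin never turns on.
Val: reached.
No rule produces Ird, and it is not given.
Zin would need Ird, Wyn, and Ren (Gate 14), but Ird never turns on.
Tor: reached.
Xel would need Val and Ird (Gate 8), but Ird never turns on.
Reached: Val and Tor — 2 of the 6.

2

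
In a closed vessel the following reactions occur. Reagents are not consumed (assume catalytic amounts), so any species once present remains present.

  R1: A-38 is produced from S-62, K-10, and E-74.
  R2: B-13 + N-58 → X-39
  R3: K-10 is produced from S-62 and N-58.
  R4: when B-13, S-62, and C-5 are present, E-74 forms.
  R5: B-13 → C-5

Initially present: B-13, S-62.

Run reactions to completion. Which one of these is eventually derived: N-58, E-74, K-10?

B-13 present → C-5 forms (R5).
B-13, S-62, and C-5 present → E-74 forms (R4).
No rule produces N-58, and it is not given. K-10 would need S-62 and N-58 (R3), but N-58 never forms.

E-74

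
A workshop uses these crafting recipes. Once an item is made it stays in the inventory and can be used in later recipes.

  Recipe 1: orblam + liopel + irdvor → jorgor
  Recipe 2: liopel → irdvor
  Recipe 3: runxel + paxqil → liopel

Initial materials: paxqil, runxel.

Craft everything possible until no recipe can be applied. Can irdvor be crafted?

Yes

Using Recipe 3, runxel and paxqil make liopel.
liopel → irdvor (Recipe 2).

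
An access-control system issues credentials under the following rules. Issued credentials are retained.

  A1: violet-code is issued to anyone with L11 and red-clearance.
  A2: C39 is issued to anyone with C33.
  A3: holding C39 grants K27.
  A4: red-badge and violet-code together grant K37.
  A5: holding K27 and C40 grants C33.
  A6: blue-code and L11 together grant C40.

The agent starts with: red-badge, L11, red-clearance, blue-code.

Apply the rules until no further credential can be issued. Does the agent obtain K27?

K27 would need C39 (A3), but C39 is never granted.

No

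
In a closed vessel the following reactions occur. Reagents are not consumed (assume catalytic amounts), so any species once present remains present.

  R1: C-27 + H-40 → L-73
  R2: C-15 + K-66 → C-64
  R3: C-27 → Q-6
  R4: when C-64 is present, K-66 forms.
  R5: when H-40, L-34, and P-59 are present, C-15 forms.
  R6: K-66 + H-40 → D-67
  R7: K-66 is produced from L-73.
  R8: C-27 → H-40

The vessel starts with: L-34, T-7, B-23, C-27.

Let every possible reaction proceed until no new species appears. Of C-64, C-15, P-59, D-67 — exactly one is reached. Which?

C-27 present → H-40 forms (R8).
C-27 and H-40 present → L-73 forms (R1).
L-73 present → K-66 forms (R7).
K-66 and H-40 present → D-67 forms (R6).
C-64 would need C-15 and K-66 (R2), but C-15 never forms. No rule produces P-59, and it is not given. C-15 would need H-40, L-34, and P-59 (R5), but P-59 never forms.

D-67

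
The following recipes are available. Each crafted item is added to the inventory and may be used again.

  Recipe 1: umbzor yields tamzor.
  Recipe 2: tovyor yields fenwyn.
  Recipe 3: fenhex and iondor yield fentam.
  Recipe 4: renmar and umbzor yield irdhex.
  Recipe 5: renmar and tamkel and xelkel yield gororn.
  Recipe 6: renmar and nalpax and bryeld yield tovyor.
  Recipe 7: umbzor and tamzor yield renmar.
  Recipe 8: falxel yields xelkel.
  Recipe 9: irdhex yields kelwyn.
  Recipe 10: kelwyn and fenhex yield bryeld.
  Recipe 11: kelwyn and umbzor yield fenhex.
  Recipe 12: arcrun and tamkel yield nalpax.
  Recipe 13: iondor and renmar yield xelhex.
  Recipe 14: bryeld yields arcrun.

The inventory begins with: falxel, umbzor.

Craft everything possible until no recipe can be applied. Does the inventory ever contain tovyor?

tovyor would need renmar, nalpax, and bryeld (Recipe 6), but nalpax is never obtained.

No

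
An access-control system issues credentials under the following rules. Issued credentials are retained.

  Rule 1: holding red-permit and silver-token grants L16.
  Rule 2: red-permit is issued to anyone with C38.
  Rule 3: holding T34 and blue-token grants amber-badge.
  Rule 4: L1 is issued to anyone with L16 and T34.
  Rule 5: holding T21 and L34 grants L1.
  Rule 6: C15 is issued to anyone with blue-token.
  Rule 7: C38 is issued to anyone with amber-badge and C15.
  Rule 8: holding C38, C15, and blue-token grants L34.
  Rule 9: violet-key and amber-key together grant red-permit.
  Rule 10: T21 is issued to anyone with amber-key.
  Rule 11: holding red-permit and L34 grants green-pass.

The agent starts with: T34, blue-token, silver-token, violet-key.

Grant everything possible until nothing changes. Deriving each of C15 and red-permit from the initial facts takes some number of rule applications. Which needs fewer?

C15: Holding blue-token grants C15 (Rule 6). [1 rule application]
red-permit: Holding T34 and blue-token grants amber-badge (Rule 3). Holding blue-token grants C15 (Rule 6). Holding amber-badge and C15 grants C38 (Rule 7). Holding C38 grants red-permit (Rule 2). [4 rule applications]
C15 needs fewer.

C15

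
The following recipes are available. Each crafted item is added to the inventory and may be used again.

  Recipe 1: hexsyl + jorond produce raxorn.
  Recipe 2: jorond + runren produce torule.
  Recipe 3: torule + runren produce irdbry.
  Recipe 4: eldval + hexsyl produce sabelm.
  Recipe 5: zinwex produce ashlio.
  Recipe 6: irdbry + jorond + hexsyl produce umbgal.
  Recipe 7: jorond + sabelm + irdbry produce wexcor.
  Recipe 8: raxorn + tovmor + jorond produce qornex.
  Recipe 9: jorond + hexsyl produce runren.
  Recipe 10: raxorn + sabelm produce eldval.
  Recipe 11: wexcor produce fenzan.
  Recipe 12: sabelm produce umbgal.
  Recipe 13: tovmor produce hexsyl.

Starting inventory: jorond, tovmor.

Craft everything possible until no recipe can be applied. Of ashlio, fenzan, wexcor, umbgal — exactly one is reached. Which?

tovmor → hexsyl (Recipe 13).
Using Recipe 9, jorond and hexsyl make runren.
jorond + runren → torule (Recipe 2).
Using Recipe 3, torule and runren make irdbry.
irdbry + jorond + hexsyl → umbgal (Recipe 6).
ashlio would need zinwex (Recipe 5), but zinwex is never obtained. wexcor would need jorond, sabelm, and irdbry (Recipe 7), but sabelm is never obtained. fenzan would need wexcor (Recipe 11), but wexcor is never obtained.

umbgal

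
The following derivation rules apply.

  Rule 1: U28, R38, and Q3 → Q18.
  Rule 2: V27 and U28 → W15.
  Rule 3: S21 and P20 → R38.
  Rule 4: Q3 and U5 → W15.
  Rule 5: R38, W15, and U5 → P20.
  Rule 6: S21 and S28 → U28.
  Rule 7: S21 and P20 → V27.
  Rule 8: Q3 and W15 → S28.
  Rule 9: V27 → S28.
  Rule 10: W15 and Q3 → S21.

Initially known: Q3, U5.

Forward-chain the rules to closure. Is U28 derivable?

Q3 and U5 hold, so W15 follows (Rule 4).
Q3 and W15 hold, so S28 follows (Rule 8).
From W15 and Q3, Rule 10 gives S21.
From S21 and S28, Rule 6 gives U28.

Yes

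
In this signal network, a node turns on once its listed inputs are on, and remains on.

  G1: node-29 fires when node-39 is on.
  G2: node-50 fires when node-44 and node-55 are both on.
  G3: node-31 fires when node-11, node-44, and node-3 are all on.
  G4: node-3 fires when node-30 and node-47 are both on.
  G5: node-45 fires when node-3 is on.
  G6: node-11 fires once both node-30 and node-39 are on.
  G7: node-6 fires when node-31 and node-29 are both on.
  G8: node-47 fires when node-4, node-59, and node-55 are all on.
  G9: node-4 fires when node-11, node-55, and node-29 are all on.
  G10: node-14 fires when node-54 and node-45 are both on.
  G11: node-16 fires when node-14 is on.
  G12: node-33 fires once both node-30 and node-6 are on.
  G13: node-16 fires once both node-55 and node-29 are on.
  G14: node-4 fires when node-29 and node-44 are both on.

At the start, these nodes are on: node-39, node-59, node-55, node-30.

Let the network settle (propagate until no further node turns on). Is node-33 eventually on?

No

node-33 would need node-30 and node-6 (G12), but node-6 never turns on.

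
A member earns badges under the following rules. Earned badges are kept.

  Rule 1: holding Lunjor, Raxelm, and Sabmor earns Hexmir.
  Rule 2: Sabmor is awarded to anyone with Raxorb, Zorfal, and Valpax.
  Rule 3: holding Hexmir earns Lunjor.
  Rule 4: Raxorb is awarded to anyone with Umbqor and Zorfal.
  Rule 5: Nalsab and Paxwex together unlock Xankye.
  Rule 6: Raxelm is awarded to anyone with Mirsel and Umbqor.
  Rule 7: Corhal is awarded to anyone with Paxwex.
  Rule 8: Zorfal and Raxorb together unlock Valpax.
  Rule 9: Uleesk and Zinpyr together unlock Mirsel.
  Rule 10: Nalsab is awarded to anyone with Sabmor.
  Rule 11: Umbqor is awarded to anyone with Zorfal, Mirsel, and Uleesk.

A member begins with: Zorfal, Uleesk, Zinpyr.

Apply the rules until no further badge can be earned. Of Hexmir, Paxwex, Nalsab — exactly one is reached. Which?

Nalsab

With Uleesk and Zinpyr, Mirsel is earned (Rule 9).
With Zorfal, Mirsel, and Uleesk, Umbqor is earned (Rule 11).
With Umbqor and Zorfal, Raxorb is earned (Rule 4).
With Zorfal and Raxorb, Valpax is earned (Rule 8).
With Raxorb, Zorfal, and Valpax, Sabmor is earned (Rule 2).
With Sabmor, Nalsab is earned (Rule 10).
No rule produces Paxwex, and it is not given. Hexmir would need Lunjor, Raxelm, and Sabmor (Rule 1), but Lunjor is never earned.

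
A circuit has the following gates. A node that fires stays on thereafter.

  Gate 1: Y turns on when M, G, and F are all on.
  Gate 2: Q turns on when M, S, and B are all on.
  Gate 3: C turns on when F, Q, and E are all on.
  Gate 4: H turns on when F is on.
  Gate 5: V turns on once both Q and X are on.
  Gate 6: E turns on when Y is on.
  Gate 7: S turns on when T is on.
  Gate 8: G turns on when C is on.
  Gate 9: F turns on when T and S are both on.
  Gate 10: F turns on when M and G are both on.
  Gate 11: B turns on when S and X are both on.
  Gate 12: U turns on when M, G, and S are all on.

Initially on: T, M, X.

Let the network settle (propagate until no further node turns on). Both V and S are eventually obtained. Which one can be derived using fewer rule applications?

S

S: Gate 7: T on → S on. [1 rule application]
V: Gate 7: T on → S on. Gate 11: S and X on → B on. Gate 2: M, S, and B on → Q on. Q and X are on, so V turns on (Gate 5). [4 rule applications]
S needs fewer.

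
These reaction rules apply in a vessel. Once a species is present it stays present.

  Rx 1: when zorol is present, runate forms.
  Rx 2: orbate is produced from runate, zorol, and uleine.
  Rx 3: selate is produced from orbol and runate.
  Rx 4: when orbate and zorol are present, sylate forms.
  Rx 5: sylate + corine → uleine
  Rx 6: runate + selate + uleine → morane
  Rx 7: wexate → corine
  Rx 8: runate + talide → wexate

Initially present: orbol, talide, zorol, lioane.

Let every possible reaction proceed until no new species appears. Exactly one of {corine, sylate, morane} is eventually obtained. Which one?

zorol present → runate forms (Rx 1).
runate and talide present → wexate forms (Rx 8).
wexate present → corine forms (Rx 7).
sylate would need orbate and zorol (Rx 4), but orbate never forms. morane would need runate, selate, and uleine (Rx 6), but uleine never forms.

corine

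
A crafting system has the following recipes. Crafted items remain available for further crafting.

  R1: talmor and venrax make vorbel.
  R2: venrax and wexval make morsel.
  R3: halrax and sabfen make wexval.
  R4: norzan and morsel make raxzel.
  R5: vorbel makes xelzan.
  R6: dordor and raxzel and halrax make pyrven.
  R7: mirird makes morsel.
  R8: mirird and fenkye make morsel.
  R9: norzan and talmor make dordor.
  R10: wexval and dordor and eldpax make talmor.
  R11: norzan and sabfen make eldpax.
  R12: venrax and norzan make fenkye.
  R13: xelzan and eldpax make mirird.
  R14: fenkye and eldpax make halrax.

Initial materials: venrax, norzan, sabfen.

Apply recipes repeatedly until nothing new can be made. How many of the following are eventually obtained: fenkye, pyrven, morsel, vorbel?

2

Using R11, norzan and sabfen make eldpax.
venrax and norzan → fenkye (R12).
fenkye and eldpax → halrax (R14).
Using R3, halrax and sabfen make wexval.
Using R2, venrax and wexval make morsel.
fenkye: reached.
pyrven would need dordor, raxzel, and halrax (R6), but dordor is never obtained.
morsel: reached.
vorbel would need talmor and venrax (R1), but talmor is never obtained.
Reached: fenkye and morsel — 2 of the 4.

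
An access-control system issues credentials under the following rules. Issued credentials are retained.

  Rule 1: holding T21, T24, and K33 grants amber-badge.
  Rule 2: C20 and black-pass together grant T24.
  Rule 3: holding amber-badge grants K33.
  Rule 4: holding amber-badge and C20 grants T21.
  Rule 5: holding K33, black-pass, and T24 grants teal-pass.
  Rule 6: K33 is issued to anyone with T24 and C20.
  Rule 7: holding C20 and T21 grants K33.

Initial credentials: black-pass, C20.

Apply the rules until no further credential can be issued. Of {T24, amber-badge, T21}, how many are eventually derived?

Holding C20 and black-pass grants T24 (Rule 2).
T24: reached.
amber-badge would need T21, T24, and K33 (Rule 1), but T21 is never granted.
T21 would need amber-badge and C20 (Rule 4), but amber-badge is never granted.
Reached: T24 — 1 of the 3.

1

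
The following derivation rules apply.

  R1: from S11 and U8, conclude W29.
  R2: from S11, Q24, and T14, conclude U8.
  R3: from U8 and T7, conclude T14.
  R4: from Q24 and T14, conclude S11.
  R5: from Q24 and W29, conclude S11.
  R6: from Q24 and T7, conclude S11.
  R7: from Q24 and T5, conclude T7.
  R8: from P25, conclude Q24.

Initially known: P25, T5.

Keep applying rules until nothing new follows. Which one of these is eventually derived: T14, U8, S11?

S11

From P25, R8 gives Q24.
Q24 and T5 hold, so T7 follows (R7).
From Q24 and T7, R6 gives S11.
T14 would need U8 and T7 (R3), but U8 is never established. U8 would need S11, Q24, and T14 (R2), but T14 is never established.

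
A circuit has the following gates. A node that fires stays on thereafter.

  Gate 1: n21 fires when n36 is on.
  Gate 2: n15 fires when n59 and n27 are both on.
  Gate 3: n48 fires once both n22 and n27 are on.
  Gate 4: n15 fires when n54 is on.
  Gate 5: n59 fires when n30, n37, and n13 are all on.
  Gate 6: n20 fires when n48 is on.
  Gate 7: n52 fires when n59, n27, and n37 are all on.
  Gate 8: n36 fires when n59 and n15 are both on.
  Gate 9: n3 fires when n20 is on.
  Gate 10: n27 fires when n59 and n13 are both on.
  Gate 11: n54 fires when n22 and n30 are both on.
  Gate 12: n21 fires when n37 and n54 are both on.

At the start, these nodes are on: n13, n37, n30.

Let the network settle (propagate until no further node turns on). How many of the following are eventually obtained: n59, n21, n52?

Gate 5: n30, n37, and n13 on → n59 on.
Gate 10: n59 and n13 on → n27 on.
Gate 7: n59, n27, and n37 on → n52 on.
n59 and n27 are on, so n15 fires (Gate 2).
n59 and n15 are on, so n36 fires (Gate 8).
Gate 1: n36 on → n21 on.
n59: reached.
n21: reached.
n52: reached.
All 3 are reached.

3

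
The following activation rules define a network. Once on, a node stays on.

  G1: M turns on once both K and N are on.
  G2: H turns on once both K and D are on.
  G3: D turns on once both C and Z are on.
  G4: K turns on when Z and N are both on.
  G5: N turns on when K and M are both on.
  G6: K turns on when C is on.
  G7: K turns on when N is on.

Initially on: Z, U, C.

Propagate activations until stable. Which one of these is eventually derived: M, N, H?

G6: C on → K on.
C and Z are on, so D turns on (G3).
K and D are on, so H turns on (G2).
M would need K and N (G1), but N never turns on. N would need K and M (G5), but M never turns on.

H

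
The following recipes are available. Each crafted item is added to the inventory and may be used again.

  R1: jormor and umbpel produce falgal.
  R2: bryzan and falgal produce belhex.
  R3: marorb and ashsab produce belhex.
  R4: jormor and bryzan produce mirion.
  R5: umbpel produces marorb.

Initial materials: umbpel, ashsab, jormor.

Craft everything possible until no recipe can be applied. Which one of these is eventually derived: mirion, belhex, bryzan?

umbpel → marorb (R5).
Using R3, marorb and ashsab make belhex.
No rule produces bryzan, and it is not given. mirion would need jormor and bryzan (R4), but bryzan is never obtained.

belhex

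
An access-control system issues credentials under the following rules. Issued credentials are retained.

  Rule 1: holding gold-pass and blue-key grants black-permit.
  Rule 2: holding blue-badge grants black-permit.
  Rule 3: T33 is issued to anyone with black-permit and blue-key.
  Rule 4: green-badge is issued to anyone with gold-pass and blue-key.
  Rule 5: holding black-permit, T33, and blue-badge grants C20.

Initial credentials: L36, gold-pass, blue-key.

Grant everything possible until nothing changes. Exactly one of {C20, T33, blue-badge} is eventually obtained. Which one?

Holding gold-pass and blue-key grants black-permit (Rule 1).
Holding black-permit and blue-key grants T33 (Rule 3).
No rule produces blue-badge, and it is not given. C20 would need black-permit, T33, and blue-badge (Rule 5), but blue-badge is never granted.

T33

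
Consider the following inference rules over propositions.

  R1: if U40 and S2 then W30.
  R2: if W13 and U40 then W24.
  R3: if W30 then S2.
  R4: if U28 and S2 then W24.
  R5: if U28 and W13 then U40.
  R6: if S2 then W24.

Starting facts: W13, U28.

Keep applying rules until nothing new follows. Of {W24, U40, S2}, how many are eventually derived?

2

U28 and W13 hold, so U40 follows (R5).
W13 and U40 hold, so W24 follows (R2).
W24: reached.
U40: reached.
S2 would need W30 (R3), but W30 is never established.
Reached: W24 and U40 — 2 of the 3.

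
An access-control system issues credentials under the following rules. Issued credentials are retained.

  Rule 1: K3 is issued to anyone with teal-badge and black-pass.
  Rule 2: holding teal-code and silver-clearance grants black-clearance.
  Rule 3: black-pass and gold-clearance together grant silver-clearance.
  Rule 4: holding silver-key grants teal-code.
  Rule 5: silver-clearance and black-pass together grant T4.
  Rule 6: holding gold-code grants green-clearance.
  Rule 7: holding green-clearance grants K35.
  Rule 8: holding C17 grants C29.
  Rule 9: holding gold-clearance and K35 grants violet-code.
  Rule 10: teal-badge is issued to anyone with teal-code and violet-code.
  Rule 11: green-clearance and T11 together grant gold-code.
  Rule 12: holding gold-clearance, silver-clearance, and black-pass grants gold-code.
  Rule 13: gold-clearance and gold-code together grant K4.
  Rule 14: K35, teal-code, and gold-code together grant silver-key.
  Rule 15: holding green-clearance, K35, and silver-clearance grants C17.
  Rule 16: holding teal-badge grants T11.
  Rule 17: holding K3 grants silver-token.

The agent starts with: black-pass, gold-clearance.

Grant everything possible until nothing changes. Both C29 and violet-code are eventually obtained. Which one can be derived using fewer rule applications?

violet-code

violet-code: Holding black-pass and gold-clearance grants silver-clearance (Rule 3). Holding gold-clearance, silver-clearance, and black-pass grants gold-code (Rule 12). Holding gold-code grants green-clearance (Rule 6). Holding green-clearance grants K35 (Rule 7). Holding gold-clearance and K35 grants violet-code (Rule 9). [5 rule applications]
C29: Holding black-pass and gold-clearance grants silver-clearance (Rule 3). Holding gold-clearance, silver-clearance, and black-pass grants gold-code (Rule 12). Holding gold-code grants green-clearance (Rule 6). Holding green-clearance grants K35 (Rule 7). Holding green-clearance, K35, and silver-clearance grants C17 (Rule 15). Holding C17 grants C29 (Rule 8). [6 rule applications]
violet-code needs fewer.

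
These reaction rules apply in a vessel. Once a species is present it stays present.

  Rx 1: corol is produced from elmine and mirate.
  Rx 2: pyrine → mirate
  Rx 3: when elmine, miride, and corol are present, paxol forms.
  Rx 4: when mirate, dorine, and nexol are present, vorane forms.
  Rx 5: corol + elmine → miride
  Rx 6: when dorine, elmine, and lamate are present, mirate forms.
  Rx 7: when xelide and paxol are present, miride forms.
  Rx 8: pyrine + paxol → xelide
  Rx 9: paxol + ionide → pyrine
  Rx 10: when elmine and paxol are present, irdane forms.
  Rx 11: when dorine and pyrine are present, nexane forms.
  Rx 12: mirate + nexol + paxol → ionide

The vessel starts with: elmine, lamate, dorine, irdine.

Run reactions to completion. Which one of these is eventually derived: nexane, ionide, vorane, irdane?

dorine, elmine, and lamate present → mirate forms (Rx 6).
elmine and mirate present → corol forms (Rx 1).
corol and elmine present → miride forms (Rx 5).
elmine, miride, and corol present → paxol forms (Rx 3).
elmine and paxol present → irdane forms (Rx 10).
vorane would need mirate, dorine, and nexol (Rx 4), but nexol never forms. ionide would need mirate, nexol, and paxol (Rx 12), but nexol never forms. nexane would need dorine and pyrine (Rx 11), but pyrine never forms.

irdane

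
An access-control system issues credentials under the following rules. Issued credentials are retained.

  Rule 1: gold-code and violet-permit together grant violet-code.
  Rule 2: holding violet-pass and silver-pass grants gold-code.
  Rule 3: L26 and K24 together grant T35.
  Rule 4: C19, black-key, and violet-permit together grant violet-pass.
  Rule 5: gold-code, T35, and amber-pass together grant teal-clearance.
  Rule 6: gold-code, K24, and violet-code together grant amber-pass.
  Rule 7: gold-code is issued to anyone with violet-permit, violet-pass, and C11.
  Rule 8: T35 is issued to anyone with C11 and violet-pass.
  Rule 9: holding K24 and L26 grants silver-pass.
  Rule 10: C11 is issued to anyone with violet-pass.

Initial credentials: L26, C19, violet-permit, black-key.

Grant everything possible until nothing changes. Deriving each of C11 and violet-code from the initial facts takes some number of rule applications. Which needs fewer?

C11: Holding C19, black-key, and violet-permit grants violet-pass (Rule 4). Holding violet-pass grants C11 (Rule 10). [2 rule applications]
violet-code: Holding C19, black-key, and violet-permit grants violet-pass (Rule 4). Holding violet-pass grants C11 (Rule 10). Holding violet-permit, violet-pass, and C11 grants gold-code (Rule 7). Holding gold-code and violet-permit grants violet-code (Rule 1). [4 rule applications]
C11 needs fewer.

C11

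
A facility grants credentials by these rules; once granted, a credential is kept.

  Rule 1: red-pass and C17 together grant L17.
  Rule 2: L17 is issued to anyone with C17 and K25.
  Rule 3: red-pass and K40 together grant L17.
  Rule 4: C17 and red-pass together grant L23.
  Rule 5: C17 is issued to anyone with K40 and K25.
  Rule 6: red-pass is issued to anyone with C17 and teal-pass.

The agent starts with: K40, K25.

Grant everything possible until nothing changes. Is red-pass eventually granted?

No

red-pass would need C17 and teal-pass (Rule 6), but teal-pass is never granted.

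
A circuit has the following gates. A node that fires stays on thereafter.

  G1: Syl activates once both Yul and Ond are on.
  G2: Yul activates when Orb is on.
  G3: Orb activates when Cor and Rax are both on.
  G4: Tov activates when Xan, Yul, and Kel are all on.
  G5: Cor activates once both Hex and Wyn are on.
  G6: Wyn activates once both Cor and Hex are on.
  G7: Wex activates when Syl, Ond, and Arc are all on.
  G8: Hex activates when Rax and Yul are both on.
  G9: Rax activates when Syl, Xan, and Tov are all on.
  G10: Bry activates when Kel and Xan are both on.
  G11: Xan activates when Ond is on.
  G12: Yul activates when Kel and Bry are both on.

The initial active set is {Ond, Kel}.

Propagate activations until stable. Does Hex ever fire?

Yes

Ond is on, so Xan activates (G11).
G10: Kel and Xan on → Bry on.
G12: Kel and Bry on → Yul on.
Xan, Yul, and Kel are on, so Tov activates (G4).
Yul and Ond are on, so Syl activates (G1).
Syl, Xan, and Tov are on, so Rax activates (G9).
Rax and Yul are on, so Hex activates (G8).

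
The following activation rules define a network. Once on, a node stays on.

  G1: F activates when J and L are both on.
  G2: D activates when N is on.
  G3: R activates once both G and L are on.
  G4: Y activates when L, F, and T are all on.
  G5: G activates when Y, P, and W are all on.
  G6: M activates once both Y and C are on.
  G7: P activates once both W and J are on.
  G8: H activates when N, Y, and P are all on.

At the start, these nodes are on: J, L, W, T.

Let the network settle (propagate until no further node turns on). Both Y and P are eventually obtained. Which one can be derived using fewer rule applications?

P

P: W and J are on, so P activates (G7). [1 rule application]
Y: G1: J and L on → F on. G4: L, F, and T on → Y on. [2 rule applications]
P needs fewer.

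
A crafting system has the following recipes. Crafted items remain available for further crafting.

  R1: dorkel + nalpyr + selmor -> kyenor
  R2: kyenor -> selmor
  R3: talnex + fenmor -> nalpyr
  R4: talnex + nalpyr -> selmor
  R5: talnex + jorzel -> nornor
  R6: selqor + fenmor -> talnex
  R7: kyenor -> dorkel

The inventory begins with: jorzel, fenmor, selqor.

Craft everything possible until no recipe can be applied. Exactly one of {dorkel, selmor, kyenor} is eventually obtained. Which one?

selmor

Using R6, selqor and fenmor make talnex.
talnex + fenmor -> nalpyr (R3).
talnex + nalpyr -> selmor (R4).
dorkel would need kyenor (R7), but kyenor is never obtained. kyenor would need dorkel, nalpyr, and selmor (R1), but dorkel is never obtained.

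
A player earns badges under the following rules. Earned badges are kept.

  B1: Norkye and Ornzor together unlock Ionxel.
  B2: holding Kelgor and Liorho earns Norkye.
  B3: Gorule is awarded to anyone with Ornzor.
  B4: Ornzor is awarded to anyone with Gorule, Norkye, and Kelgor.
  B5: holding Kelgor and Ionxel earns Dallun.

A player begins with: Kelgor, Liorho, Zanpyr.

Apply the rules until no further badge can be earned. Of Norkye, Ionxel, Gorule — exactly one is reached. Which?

With Kelgor and Liorho, Norkye is earned (B2).
Gorule would need Ornzor (B3), but Ornzor is never earned. Ionxel would need Norkye and Ornzor (B1), but Ornzor is never earned.

Norkye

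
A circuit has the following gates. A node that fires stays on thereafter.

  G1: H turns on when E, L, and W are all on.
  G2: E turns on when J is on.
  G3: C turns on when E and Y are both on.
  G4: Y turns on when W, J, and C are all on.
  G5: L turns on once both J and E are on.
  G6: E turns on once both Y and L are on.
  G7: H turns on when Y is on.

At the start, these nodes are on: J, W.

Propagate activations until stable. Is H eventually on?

G2: J on → E on.
J and E are on, so L turns on (G5).
E, L, and W are on, so H turns on (G1).

Yes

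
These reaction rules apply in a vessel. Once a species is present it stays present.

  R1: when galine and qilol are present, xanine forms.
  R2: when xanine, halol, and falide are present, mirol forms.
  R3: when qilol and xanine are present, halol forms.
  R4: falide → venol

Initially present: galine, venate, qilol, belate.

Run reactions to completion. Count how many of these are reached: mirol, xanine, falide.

1

galine and qilol present → xanine forms (R1).
mirol would need xanine, halol, and falide (R2), but falide never forms.
xanine: reached.
No rule produces falide, and it is not given.
Reached: xanine — 1 of the 3.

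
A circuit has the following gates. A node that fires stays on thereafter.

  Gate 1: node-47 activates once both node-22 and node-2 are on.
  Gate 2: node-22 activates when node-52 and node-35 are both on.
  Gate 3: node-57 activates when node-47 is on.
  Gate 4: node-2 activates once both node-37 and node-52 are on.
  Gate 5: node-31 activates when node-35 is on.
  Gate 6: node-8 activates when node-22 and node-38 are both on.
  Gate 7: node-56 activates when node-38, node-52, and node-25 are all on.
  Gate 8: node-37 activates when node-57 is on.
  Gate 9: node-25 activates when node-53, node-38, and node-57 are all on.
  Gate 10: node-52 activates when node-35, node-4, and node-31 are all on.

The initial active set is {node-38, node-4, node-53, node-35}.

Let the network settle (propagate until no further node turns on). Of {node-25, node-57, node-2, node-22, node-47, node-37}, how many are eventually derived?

1

node-35 is on, so node-31 activates (Gate 5).
node-35, node-4, and node-31 are on, so node-52 activates (Gate 10).
node-52 and node-35 are on, so node-22 activates (Gate 2).
node-25 would need node-53, node-38, and node-57 (Gate 9), but node-57 never turns on.
node-57 would need node-47 (Gate 3), but node-47 never turns on.
node-2 would need node-37 and node-52 (Gate 4), but node-37 never turns on.
node-22: reached.
node-47 would need node-22 and node-2 (Gate 1), but node-2 never turns on.
node-37 would need node-57 (Gate 8), but node-57 never turns on.
Reached: node-22 — 1 of the 6.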